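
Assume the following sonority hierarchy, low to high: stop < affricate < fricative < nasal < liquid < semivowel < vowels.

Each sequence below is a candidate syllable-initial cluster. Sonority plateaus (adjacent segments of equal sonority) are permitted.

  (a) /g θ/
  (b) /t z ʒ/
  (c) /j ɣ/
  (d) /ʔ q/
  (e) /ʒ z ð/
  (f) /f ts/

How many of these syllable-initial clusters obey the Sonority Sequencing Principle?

(a) 1-3 → obeys
(b) 1-3-3 → obeys
(c) 6-3 → violates
(d) 1-1 → obeys
(e) 3-3-3 → obeys
(f) 3-2 → violates

4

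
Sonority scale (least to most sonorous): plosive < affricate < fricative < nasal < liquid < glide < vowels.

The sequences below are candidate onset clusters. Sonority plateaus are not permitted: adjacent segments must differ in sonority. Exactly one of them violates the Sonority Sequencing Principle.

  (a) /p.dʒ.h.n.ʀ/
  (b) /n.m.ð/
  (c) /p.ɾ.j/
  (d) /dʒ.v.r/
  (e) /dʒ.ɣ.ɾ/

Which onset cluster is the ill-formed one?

b

(a) /p.dʒ.h.n.ʀ/: profile 1-2-3-4-5 — obeys.
(b) /n.m.ð/: profile 4-4-3 — violates.
(c) /p.ɾ.j/: profile 1-5-6 — obeys.
(d) /dʒ.v.r/: profile 2-3-5 — obeys.
(e) /dʒ.ɣ.ɾ/: profile 2-3-5 — obeys.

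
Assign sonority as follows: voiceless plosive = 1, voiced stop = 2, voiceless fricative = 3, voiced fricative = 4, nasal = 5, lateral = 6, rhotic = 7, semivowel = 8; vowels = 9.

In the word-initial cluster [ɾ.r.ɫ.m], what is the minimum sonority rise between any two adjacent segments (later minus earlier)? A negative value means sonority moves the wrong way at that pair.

-1

/ɾ/ — rhotic, sonority 7.
/r/ — rhotic, sonority 7.
/ɫ/ — lateral, sonority 6.
/m/ — nasal, sonority 5.
/ɾ/→/r/: change +0.
/r/→/ɫ/: change -1.
/ɫ/→/m/: change -1.
Minimum = -1.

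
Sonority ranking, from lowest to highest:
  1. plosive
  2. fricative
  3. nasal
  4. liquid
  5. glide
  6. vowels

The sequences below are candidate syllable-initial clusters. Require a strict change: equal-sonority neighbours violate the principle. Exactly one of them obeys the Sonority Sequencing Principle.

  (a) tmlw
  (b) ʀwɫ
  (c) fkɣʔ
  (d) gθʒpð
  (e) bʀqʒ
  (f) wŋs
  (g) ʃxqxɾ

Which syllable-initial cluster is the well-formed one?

(a) tmlw: profile 1-3-4-5 — obeys.
(b) ʀwɫ: profile 4-5-4 — violates.
(c) fkɣʔ: profile 2-1-2-1 — violates.
(d) gθʒpð: profile 1-2-2-1-2 — violates.
(e) bʀqʒ: profile 1-4-1-2 — violates.
(f) wŋs: profile 5-3-2 — violates.
(g) ʃxqxɾ: profile 2-2-1-2-4 — violates.

a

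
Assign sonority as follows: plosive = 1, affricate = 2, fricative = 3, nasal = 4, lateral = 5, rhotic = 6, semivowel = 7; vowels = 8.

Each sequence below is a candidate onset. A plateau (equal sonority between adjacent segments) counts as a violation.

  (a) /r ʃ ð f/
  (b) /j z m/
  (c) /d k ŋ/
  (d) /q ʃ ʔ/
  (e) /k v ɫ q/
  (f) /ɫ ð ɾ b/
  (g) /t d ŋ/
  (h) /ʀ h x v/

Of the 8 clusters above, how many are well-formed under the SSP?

0

(a) /r ʃ ð f/: profile 6-3-3-3 — violates.
(b) /j z m/: profile 7-3-4 — violates.
(c) /d k ŋ/: profile 1-1-4 — violates.
(d) /q ʃ ʔ/: profile 1-3-1 — violates.
(e) /k v ɫ q/: profile 1-3-5-1 — violates.
(f) /ɫ ð ɾ b/: profile 5-3-6-1 — violates.
(g) /t d ŋ/: profile 1-1-4 — violates.
(h) /ʀ h x v/: profile 6-3-3-3 — violates.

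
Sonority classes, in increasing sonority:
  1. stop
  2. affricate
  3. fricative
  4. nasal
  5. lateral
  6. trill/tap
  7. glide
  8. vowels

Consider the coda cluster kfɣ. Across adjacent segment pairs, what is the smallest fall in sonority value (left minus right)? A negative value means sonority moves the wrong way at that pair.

/k/ is a stop (sonority 1).
/f/ is a fricative (sonority 3).
/ɣ/ is a fricative (sonority 3).
/k/→/f/: change -2.
/f/→/ɣ/: change +0.
Minimum = -2.

-2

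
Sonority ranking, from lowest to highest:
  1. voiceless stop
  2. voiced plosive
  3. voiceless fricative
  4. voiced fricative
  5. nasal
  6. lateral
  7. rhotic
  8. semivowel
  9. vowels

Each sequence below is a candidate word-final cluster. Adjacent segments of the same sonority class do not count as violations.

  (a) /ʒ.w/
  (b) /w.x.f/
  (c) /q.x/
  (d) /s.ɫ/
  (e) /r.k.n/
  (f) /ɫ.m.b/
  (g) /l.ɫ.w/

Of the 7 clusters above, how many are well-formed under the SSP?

2

(a) sonority 4-8: ill-formed.
(b) sonority 8-3-3: well-formed.
(c) sonority 1-3: ill-formed.
(d) sonority 3-6: ill-formed.
(e) sonority 7-1-5: ill-formed.
(f) sonority 6-5-2: well-formed.
(g) sonority 6-6-8: ill-formed.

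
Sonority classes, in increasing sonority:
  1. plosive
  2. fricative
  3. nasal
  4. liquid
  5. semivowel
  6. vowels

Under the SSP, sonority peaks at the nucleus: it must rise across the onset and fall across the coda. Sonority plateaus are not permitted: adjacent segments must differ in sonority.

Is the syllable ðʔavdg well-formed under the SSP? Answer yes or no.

no

Onset: /ð/ is a fricative (sonority 2), /ʔ/ is a plosive (sonority 1); then the nucleus /a/ (sonority 6).
Onset profile 2-1-6 — does not strictly rise throughout.
Coda: /v/ is a fricative (sonority 2), /d/ is a plosive (sonority 1), /g/ is a plosive (sonority 1).
Coda profile 6-2-1-1 — does not strictly fall throughout.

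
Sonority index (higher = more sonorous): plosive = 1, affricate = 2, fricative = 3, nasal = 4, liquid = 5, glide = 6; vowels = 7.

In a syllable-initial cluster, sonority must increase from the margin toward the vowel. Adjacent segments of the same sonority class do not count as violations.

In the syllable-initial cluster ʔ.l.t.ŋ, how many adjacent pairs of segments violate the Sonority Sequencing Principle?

1

/ʔ/ is a plosive (sonority 1).
/l/ is a liquid (sonority 5).
/t/ is a plosive (sonority 1).
/ŋ/ is a nasal (sonority 4).
/ʔ/→/l/: 1→5 (rises) — ok.
/l/→/t/: 5→1 (does not rise) — violation.
/t/→/ŋ/: 1→4 (rises) — ok.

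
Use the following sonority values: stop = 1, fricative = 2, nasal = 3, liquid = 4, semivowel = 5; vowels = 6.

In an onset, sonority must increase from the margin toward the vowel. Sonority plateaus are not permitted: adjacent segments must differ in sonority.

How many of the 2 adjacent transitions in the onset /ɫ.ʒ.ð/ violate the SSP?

2

/ɫ/: liquid = 4.
/ʒ/: fricative = 2.
/ð/: fricative = 2.
/ɫ/→/ʒ/: 4→2 (does not rise) — violation.
/ʒ/→/ð/: 2→2 (plateau) — violation.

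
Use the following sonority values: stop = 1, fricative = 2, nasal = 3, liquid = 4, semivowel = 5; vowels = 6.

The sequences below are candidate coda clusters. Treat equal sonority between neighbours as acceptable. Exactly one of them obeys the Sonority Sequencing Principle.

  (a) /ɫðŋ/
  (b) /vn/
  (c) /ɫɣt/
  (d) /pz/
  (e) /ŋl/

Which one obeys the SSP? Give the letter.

(a) 4-2-3 → violates
(b) 2-3 → violates
(c) 4-2-1 → obeys
(d) 1-2 → violates
(e) 3-4 → violates

c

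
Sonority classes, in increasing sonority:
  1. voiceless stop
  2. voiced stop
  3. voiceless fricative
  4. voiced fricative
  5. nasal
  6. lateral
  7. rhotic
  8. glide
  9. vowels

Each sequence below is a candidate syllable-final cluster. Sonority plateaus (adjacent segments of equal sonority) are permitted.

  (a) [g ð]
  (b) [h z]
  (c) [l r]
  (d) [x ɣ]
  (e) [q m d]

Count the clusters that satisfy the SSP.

(a) sonority 2-4: ill-formed.
(b) sonority 3-4: ill-formed.
(c) sonority 6-7: ill-formed.
(d) sonority 3-4: ill-formed.
(e) sonority 1-5-2: ill-formed.

0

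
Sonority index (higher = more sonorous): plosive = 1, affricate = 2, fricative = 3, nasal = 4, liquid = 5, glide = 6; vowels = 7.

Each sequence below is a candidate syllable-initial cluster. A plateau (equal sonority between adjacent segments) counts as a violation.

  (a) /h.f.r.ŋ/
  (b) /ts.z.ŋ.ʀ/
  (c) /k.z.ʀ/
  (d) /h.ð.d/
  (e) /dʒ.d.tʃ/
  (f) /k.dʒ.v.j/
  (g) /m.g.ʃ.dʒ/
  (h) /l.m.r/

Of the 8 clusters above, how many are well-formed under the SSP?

(a) sonority 3-3-5-4: ill-formed.
(b) sonority 2-3-4-5: well-formed.
(c) sonority 1-3-5: well-formed.
(d) sonority 3-3-1: ill-formed.
(e) sonority 2-1-2: ill-formed.
(f) sonority 1-2-3-6: well-formed.
(g) sonority 4-1-3-2: ill-formed.
(h) sonority 5-4-5: ill-formed.

3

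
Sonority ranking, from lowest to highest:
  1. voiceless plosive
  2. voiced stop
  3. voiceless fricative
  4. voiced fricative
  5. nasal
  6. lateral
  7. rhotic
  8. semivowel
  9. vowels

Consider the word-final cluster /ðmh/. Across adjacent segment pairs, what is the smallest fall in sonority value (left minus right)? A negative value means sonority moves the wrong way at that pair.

/ð/: voiced fricative = 4.
/m/: nasal = 5.
/h/: voiceless fricative = 3.
/ð/→/m/: change -1.
/m/→/h/: change +2.
Minimum = -1.

-1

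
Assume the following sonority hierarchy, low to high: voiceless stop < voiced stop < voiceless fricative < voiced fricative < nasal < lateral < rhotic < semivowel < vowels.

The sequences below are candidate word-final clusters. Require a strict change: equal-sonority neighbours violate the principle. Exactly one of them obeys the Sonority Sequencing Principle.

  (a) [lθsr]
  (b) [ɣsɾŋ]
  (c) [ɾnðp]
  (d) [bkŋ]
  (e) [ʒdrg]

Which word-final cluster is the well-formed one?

(a) sonority 6-3-3-7: ill-formed.
(b) sonority 4-3-7-5: ill-formed.
(c) sonority 7-5-4-1: well-formed.
(d) sonority 2-1-5: ill-formed.
(e) sonority 4-2-7-2: ill-formed.

c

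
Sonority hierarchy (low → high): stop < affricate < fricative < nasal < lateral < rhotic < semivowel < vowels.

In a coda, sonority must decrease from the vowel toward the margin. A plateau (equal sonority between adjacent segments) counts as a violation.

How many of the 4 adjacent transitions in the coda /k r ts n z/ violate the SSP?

2

/k/ is a stop (sonority 1).
/r/ is a rhotic (sonority 6).
/ts/ is an affricate (sonority 2).
/n/ is a nasal (sonority 4).
/z/ is a fricative (sonority 3).
/k/→/r/: 1→6 (does not fall) — violation.
/r/→/ts/: 6→2 (falls) — ok.
/ts/→/n/: 2→4 (does not fall) — violation.
/n/→/z/: 4→3 (falls) — ok.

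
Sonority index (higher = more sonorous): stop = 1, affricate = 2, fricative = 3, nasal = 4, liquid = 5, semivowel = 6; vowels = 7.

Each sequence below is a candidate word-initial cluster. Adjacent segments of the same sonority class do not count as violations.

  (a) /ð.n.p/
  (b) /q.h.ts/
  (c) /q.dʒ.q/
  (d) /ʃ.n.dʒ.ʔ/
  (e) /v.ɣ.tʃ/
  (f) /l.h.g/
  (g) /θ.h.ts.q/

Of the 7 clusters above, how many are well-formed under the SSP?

(a) /ð.n.p/: profile 3-4-1 — violates.
(b) /q.h.ts/: profile 1-3-2 — violates.
(c) /q.dʒ.q/: profile 1-2-1 — violates.
(d) /ʃ.n.dʒ.ʔ/: profile 3-4-2-1 — violates.
(e) /v.ɣ.tʃ/: profile 3-3-2 — violates.
(f) /l.h.g/: profile 5-3-1 — violates.
(g) /θ.h.ts.q/: profile 3-3-2-1 — violates.

0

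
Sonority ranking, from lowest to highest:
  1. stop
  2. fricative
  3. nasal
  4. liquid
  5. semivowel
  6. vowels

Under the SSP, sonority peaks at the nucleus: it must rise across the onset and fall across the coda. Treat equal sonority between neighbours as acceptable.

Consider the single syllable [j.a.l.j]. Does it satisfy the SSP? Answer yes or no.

Onset: /j/ is a semivowel (sonority 5); then the nucleus /a/ (sonority 6).
Onset profile 5-6 — rises to the nucleus.
Coda: /l/ is a liquid (sonority 4), /j/ is a semivowel (sonority 5).
Coda profile 6-4-5 — does not fall throughout.

no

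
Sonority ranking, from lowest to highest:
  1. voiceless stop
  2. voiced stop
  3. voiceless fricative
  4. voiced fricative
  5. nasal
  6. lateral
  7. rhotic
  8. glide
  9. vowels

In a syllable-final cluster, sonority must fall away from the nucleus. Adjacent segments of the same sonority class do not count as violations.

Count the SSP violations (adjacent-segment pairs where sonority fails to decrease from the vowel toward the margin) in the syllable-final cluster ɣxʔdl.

/ɣ/ is a voiced fricative (sonority 4).
/x/ is a voiceless fricative (sonority 3).
/ʔ/ is a voiceless stop (sonority 1).
/d/ is a voiced stop (sonority 2).
/l/ is a lateral (sonority 6).
/ɣ/→/x/: 4→3 (falls) — ok.
/x/→/ʔ/: 3→1 (falls) — ok.
/ʔ/→/d/: 1→2 (does not fall) — violation.
/d/→/l/: 2→6 (does not fall) — violation.

2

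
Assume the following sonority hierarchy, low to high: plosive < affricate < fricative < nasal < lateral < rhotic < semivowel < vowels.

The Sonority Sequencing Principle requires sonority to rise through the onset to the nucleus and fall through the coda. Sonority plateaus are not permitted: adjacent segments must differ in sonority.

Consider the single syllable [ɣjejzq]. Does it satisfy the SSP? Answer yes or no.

Onset: /ɣ/ is a fricative (sonority 3), /j/ is a semivowel (sonority 7); then the nucleus /e/ (sonority 8).
Onset profile 3-7-8 — rises to the nucleus.
Coda: /j/ is a semivowel (sonority 7), /z/ is a fricative (sonority 3), /q/ is a plosive (sonority 1).
Coda profile 8-7-3-1 — falls from the nucleus.

yes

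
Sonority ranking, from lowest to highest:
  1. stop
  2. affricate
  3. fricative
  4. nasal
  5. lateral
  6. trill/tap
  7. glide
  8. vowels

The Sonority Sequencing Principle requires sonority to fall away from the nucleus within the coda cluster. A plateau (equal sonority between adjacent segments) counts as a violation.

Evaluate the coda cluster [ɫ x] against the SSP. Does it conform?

/ɫ/ is a lateral (sonority 5).
/x/ is a fricative (sonority 3).
The profile 5-3 strictly falls, so the coda cluster satisfies the SSP.

yes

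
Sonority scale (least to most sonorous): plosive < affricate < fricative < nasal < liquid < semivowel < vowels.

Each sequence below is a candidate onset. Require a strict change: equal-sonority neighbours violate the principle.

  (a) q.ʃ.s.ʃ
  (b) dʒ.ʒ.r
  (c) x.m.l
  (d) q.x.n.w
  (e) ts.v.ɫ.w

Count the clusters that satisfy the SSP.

(a) sonority 1-3-3-3: ill-formed.
(b) sonority 2-3-5: well-formed.
(c) sonority 3-4-5: well-formed.
(d) sonority 1-3-4-6: well-formed.
(e) sonority 2-3-5-6: well-formed.

4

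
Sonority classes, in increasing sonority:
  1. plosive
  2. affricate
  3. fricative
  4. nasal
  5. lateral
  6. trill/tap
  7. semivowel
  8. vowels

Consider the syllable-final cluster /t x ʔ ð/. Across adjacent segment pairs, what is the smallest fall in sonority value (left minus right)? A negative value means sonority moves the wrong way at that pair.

-2

/t/ is a plosive (sonority 1).
/x/ is a fricative (sonority 3).
/ʔ/ is a plosive (sonority 1).
/ð/ is a fricative (sonority 3).
/t/→/x/: change -2.
/x/→/ʔ/: change +2.
/ʔ/→/ð/: change -2.
Minimum = -2.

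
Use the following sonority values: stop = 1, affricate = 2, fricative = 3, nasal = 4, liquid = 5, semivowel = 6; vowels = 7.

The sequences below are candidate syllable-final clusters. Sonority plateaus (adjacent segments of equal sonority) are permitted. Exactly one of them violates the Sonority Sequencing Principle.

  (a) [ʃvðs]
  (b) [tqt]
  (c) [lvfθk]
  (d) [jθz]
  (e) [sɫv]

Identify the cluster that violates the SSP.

(a) sonority 3-3-3-3: well-formed.
(b) sonority 1-1-1: well-formed.
(c) sonority 5-3-3-3-1: well-formed.
(d) sonority 6-3-3: well-formed.
(e) sonority 3-5-3: ill-formed.

e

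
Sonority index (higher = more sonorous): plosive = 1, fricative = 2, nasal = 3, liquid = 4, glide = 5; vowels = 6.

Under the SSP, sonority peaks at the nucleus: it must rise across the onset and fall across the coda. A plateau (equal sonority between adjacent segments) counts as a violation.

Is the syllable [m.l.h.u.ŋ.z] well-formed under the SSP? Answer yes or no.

no

Onset: /m/ is a nasal (sonority 3), /l/ is a liquid (sonority 4), /h/ is a fricative (sonority 2); then the nucleus /u/ (sonority 6).
Onset profile 3-4-2-6 — does not strictly rise throughout.
Coda: /ŋ/ is a nasal (sonority 3), /z/ is a fricative (sonority 2).
Coda profile 6-3-2 — falls from the nucleus.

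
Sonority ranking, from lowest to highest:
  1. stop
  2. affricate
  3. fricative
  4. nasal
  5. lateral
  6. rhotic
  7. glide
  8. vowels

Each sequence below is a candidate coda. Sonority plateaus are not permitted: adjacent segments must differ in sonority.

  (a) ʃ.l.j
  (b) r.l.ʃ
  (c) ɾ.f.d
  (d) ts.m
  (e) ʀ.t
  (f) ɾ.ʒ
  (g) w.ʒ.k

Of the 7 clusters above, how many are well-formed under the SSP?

5

(a) sonority 3-5-7: ill-formed.
(b) sonority 6-5-3: well-formed.
(c) sonority 6-3-1: well-formed.
(d) sonority 2-4: ill-formed.
(e) sonority 6-1: well-formed.
(f) sonority 6-3: well-formed.
(g) sonority 7-3-1: well-formed.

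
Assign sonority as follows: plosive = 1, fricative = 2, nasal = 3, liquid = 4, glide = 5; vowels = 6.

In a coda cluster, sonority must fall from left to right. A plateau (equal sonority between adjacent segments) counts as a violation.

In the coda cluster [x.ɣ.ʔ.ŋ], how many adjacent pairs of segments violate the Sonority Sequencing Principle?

/x/ is a fricative (sonority 2).
/ɣ/ is a fricative (sonority 2).
/ʔ/ is a plosive (sonority 1).
/ŋ/ is a nasal (sonority 3).
/x/→/ɣ/: 2→2 (plateau) — violation.
/ɣ/→/ʔ/: 2→1 (falls) — ok.
/ʔ/→/ŋ/: 1→3 (does not fall) — violation.

2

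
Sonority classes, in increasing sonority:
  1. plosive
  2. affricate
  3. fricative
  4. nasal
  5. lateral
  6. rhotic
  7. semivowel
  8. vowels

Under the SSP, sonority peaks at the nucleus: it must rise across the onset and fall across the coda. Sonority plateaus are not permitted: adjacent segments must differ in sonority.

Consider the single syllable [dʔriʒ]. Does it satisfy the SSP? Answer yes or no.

Onset: /d/ is a plosive (sonority 1), /ʔ/ is a plosive (sonority 1), /r/ is a rhotic (sonority 6); then the nucleus /i/ (sonority 8).
Onset profile 1-1-6-8 — does not strictly rise throughout.
Coda: /ʒ/ is a fricative (sonority 3).
Coda profile 8-3 — falls from the nucleus.

no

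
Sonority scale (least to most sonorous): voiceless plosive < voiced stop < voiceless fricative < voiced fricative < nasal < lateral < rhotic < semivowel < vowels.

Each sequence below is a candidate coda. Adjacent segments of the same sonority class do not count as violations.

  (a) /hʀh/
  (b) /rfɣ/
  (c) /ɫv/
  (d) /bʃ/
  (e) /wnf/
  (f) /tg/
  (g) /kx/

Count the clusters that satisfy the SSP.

2

(a) /hʀh/: profile 3-7-3 — violates.
(b) /rfɣ/: profile 7-3-4 — violates.
(c) /ɫv/: profile 6-4 — obeys.
(d) /bʃ/: profile 2-3 — violates.
(e) /wnf/: profile 8-5-3 — obeys.
(f) /tg/: profile 1-2 — violates.
(g) /kx/: profile 1-3 — violates.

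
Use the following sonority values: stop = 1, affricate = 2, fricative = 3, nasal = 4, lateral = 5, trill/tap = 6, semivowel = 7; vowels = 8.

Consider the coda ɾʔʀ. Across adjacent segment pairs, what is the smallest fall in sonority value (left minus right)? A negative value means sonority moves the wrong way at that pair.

-5

/ɾ/ is a trill/tap (sonority 6).
/ʔ/ is a stop (sonority 1).
/ʀ/ is a trill/tap (sonority 6).
/ɾ/→/ʔ/: change +5.
/ʔ/→/ʀ/: change -5.
Minimum = -5.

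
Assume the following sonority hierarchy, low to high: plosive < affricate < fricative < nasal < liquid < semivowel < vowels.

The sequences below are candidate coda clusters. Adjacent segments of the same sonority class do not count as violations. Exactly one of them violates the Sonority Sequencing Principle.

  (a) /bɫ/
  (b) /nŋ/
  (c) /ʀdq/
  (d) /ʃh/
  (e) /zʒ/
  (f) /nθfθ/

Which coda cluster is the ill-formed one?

a

(a) 1-5 → violates
(b) 4-4 → obeys
(c) 5-1-1 → obeys
(d) 3-3 → obeys
(e) 3-3 → obeys
(f) 4-3-3-3 → obeys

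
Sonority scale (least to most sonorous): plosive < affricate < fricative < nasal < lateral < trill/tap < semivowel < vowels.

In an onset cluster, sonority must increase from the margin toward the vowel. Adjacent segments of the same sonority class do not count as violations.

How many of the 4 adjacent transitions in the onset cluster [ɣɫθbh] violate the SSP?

2

/ɣ/ — fricative, sonority 3.
/ɫ/ — lateral, sonority 5.
/θ/ — fricative, sonority 3.
/b/ — plosive, sonority 1.
/h/ — fricative, sonority 3.
/ɣ/→/ɫ/: 3→5 (rises) — ok.
/ɫ/→/θ/: 5→3 (does not rise) — violation.
/θ/→/b/: 3→1 (does not rise) — violation.
/b/→/h/: 1→3 (rises) — ok.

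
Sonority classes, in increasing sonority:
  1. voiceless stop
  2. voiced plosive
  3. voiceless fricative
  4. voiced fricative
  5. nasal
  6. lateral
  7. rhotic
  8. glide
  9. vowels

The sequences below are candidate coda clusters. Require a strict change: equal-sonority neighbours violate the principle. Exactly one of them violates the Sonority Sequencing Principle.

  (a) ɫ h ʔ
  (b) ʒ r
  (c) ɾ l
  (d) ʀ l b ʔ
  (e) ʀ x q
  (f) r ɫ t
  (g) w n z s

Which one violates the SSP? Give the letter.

(a) 6-3-1 → obeys
(b) 4-7 → violates
(c) 7-6 → obeys
(d) 7-6-2-1 → obeys
(e) 7-3-1 → obeys
(f) 7-6-1 → obeys
(g) 8-5-4-3 → obeys

b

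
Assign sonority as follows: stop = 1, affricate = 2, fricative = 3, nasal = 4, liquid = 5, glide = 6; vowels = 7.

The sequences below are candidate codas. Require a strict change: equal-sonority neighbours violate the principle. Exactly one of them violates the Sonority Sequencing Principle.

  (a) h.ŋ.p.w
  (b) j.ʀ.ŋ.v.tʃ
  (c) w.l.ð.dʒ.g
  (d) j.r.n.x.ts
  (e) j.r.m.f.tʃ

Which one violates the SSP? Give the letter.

a

(a) 3-4-1-6 → violates
(b) 6-5-4-3-2 → obeys
(c) 6-5-3-2-1 → obeys
(d) 6-5-4-3-2 → obeys
(e) 6-5-4-3-2 → obeys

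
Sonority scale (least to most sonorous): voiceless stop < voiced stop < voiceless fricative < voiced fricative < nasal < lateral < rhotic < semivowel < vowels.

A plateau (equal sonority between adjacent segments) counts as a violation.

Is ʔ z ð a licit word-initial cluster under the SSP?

no

/ʔ/: voiceless stop = 1.
/z/: voiced fricative = 4.
/ð/: voiced fricative = 4.
The profile is 1-4-4. Between /z/ (4) and /ð/ (4) sonority does not rise, so the cluster violates the SSP.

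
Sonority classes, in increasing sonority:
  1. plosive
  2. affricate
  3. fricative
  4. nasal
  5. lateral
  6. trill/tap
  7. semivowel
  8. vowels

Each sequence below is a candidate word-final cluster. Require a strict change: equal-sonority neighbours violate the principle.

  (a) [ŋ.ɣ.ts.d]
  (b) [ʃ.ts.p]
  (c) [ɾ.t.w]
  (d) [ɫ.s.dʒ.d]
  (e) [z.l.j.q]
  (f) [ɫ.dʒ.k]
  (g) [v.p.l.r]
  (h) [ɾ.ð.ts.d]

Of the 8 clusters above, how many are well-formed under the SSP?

5

(a) sonority 4-3-2-1: well-formed.
(b) sonority 3-2-1: well-formed.
(c) sonority 6-1-7: ill-formed.
(d) sonority 5-3-2-1: well-formed.
(e) sonority 3-5-7-1: ill-formed.
(f) sonority 5-2-1: well-formed.
(g) sonority 3-1-5-6: ill-formed.
(h) sonority 6-3-2-1: well-formed.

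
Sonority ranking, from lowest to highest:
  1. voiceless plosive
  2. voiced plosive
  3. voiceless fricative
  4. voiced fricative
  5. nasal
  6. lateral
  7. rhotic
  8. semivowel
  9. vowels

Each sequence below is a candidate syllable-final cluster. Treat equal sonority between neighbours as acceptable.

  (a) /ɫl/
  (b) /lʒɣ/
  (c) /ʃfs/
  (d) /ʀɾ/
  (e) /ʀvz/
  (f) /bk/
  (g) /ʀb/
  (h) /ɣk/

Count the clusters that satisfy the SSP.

8

(a) /ɫl/: profile 6-6 — obeys.
(b) /lʒɣ/: profile 6-4-4 — obeys.
(c) /ʃfs/: profile 3-3-3 — obeys.
(d) /ʀɾ/: profile 7-7 — obeys.
(e) /ʀvz/: profile 7-4-4 — obeys.
(f) /bk/: profile 2-1 — obeys.
(g) /ʀb/: profile 7-2 — obeys.
(h) /ɣk/: profile 4-1 — obeys.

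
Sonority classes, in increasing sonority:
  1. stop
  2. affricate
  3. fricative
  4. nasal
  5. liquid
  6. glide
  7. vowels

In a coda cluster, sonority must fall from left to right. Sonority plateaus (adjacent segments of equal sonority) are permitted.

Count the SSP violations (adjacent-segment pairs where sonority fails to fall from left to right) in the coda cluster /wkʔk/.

/w/ is a glide (sonority 6).
/k/ is a stop (sonority 1).
/ʔ/ is a stop (sonority 1).
/k/ is a stop (sonority 1).
/w/→/k/: 6→1 (falls) — ok.
/k/→/ʔ/: 1→1 (plateau, allowed) — ok.
/ʔ/→/k/: 1→1 (plateau, allowed) — ok.

0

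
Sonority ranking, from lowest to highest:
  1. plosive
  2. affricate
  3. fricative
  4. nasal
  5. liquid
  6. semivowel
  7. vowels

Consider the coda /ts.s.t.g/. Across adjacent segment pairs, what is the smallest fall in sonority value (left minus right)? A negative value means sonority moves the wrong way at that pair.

-1

/ts/: affricate = 2.
/s/: fricative = 3.
/t/: plosive = 1.
/g/: plosive = 1.
/ts/→/s/: change -1.
/s/→/t/: change +2.
/t/→/g/: change +0.
Minimum = -1.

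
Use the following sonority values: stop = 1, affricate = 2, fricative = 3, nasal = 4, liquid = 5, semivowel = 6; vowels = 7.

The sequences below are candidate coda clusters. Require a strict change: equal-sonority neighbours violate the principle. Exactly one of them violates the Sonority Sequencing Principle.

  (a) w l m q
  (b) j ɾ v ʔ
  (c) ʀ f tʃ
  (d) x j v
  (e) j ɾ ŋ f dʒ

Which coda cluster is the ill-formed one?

d

(a) 6-5-4-1 → obeys
(b) 6-5-3-1 → obeys
(c) 5-3-2 → obeys
(d) 3-6-3 → violates
(e) 6-5-4-3-2 → obeys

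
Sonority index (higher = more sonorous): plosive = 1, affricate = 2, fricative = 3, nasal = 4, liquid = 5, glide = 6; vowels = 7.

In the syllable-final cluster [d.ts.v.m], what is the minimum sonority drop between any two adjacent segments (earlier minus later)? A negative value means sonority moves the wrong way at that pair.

-1

/d/ is a plosive (sonority 1).
/ts/ is an affricate (sonority 2).
/v/ is a fricative (sonority 3).
/m/ is a nasal (sonority 4).
/d/→/ts/: change -1.
/ts/→/v/: change -1.
/v/→/m/: change -1.
Minimum = -1.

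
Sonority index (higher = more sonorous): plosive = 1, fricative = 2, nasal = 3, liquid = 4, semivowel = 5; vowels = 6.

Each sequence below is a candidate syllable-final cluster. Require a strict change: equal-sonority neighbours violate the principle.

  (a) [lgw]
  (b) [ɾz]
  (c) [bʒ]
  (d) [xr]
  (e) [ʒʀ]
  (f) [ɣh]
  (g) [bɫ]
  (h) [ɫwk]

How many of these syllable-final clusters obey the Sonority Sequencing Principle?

(a) sonority 4-1-5: ill-formed.
(b) sonority 4-2: well-formed.
(c) sonority 1-2: ill-formed.
(d) sonority 2-4: ill-formed.
(e) sonority 2-4: ill-formed.
(f) sonority 2-2: ill-formed.
(g) sonority 1-4: ill-formed.
(h) sonority 4-5-1: ill-formed.

1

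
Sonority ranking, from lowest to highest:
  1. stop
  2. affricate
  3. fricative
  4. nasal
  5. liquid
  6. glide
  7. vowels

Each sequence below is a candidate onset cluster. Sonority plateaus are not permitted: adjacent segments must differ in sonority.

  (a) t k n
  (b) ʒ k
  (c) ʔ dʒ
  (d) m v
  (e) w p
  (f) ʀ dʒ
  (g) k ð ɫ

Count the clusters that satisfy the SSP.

2

(a) 1-1-4 → violates
(b) 3-1 → violates
(c) 1-2 → obeys
(d) 4-3 → violates
(e) 6-1 → violates
(f) 5-2 → violates
(g) 1-3-5 → obeys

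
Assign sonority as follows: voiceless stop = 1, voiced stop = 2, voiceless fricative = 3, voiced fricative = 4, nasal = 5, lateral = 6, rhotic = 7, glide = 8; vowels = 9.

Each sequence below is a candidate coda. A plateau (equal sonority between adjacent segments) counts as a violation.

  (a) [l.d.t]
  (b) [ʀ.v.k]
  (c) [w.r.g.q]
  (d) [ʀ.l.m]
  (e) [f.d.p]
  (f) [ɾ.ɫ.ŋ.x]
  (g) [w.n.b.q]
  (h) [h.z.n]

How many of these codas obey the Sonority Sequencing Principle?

7

(a) sonority 6-2-1: well-formed.
(b) sonority 7-4-1: well-formed.
(c) sonority 8-7-2-1: well-formed.
(d) sonority 7-6-5: well-formed.
(e) sonority 3-2-1: well-formed.
(f) sonority 7-6-5-3: well-formed.
(g) sonority 8-5-2-1: well-formed.
(h) sonority 3-4-5: ill-formed.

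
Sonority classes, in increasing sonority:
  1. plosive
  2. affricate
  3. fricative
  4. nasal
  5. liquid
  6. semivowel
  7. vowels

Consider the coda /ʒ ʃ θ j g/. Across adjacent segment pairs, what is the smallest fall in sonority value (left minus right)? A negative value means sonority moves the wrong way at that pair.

-3

/ʒ/ — fricative, sonority 3.
/ʃ/ — fricative, sonority 3.
/θ/ — fricative, sonority 3.
/j/ — semivowel, sonority 6.
/g/ — plosive, sonority 1.
/ʒ/→/ʃ/: change +0.
/ʃ/→/θ/: change +0.
/θ/→/j/: change -3.
/j/→/g/: change +5.
Minimum = -3.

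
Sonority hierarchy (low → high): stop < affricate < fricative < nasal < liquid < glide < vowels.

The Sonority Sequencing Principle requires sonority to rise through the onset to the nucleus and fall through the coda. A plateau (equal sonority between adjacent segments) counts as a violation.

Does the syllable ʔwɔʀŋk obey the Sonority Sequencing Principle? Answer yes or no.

yes

Onset: /ʔ/ is a stop (sonority 1), /w/ is a glide (sonority 6); then the nucleus /ɔ/ (sonority 7).
Onset profile 1-6-7 — rises to the nucleus.
Coda: /ʀ/ is a liquid (sonority 5), /ŋ/ is a nasal (sonority 4), /k/ is a stop (sonority 1).
Coda profile 7-5-4-1 — falls from the nucleus.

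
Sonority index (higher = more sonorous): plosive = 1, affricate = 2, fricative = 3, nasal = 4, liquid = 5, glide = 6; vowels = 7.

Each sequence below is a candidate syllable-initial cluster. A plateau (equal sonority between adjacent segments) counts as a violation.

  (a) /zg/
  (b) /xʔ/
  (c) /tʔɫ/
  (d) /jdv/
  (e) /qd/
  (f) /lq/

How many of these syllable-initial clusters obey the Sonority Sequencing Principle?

0

(a) /zg/: profile 3-1 — violates.
(b) /xʔ/: profile 3-1 — violates.
(c) /tʔɫ/: profile 1-1-5 — violates.
(d) /jdv/: profile 6-1-3 — violates.
(e) /qd/: profile 1-1 — violates.
(f) /lq/: profile 5-1 — violates.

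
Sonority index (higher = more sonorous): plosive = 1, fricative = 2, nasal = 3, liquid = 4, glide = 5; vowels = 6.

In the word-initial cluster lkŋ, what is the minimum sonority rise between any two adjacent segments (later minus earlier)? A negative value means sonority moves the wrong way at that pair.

-3

/l/: liquid = 4.
/k/: plosive = 1.
/ŋ/: nasal = 3.
/l/→/k/: change -3.
/k/→/ŋ/: change +2.
Minimum = -3.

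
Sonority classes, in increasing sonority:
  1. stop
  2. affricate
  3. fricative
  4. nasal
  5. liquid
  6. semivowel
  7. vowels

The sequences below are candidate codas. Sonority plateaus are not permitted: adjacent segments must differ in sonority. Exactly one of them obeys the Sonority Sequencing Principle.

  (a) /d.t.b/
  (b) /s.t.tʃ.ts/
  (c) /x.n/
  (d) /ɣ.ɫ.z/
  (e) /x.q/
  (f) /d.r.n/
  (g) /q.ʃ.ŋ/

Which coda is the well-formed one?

(a) /d.t.b/: profile 1-1-1 — violates.
(b) /s.t.tʃ.ts/: profile 3-1-2-2 — violates.
(c) /x.n/: profile 3-4 — violates.
(d) /ɣ.ɫ.z/: profile 3-5-3 — violates.
(e) /x.q/: profile 3-1 — obeys.
(f) /d.r.n/: profile 1-5-4 — violates.
(g) /q.ʃ.ŋ/: profile 1-3-4 — violates.

e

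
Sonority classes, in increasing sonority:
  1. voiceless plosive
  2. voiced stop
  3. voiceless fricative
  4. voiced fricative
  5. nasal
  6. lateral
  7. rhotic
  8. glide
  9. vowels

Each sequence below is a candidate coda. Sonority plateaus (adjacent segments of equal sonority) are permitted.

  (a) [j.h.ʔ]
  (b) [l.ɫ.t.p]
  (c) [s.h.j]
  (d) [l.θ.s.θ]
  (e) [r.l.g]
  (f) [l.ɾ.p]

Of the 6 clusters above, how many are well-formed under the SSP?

(a) sonority 8-3-1: well-formed.
(b) sonority 6-6-1-1: well-formed.
(c) sonority 3-3-8: ill-formed.
(d) sonority 6-3-3-3: well-formed.
(e) sonority 7-6-2: well-formed.
(f) sonority 6-7-1: ill-formed.

4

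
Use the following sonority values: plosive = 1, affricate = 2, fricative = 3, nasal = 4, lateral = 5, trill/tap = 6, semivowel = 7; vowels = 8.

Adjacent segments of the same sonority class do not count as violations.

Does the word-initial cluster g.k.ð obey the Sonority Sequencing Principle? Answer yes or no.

yes

/g/ — plosive, sonority 1.
/k/ — plosive, sonority 1.
/ð/ — fricative, sonority 3.
The profile 1-1-3 is non-decreasing (plateaus allowed), so the word-initial cluster satisfies the SSP.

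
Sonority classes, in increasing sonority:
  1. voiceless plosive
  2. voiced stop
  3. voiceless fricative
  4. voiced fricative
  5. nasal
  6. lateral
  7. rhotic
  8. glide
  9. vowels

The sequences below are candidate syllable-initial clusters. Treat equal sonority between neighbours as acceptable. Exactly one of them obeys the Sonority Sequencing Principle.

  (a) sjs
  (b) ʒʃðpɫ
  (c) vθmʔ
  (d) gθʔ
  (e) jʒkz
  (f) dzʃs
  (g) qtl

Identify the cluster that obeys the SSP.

g

(a) sjs: profile 3-8-3 — violates.
(b) ʒʃðpɫ: profile 4-3-4-1-6 — violates.
(c) vθmʔ: profile 4-3-5-1 — violates.
(d) gθʔ: profile 2-3-1 — violates.
(e) jʒkz: profile 8-4-1-4 — violates.
(f) dzʃs: profile 2-4-3-3 — violates.
(g) qtl: profile 1-1-6 — obeys.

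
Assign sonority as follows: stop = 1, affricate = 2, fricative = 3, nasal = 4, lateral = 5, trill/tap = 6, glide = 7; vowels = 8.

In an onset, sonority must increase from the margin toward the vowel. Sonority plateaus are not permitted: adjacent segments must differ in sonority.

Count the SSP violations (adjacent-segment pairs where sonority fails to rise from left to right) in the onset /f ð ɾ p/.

2

/f/ — fricative, sonority 3.
/ð/ — fricative, sonority 3.
/ɾ/ — trill/tap, sonority 6.
/p/ — stop, sonority 1.
/f/→/ð/: 3→3 (plateau) — violation.
/ð/→/ɾ/: 3→6 (rises) — ok.
/ɾ/→/p/: 6→1 (does not rise) — violation.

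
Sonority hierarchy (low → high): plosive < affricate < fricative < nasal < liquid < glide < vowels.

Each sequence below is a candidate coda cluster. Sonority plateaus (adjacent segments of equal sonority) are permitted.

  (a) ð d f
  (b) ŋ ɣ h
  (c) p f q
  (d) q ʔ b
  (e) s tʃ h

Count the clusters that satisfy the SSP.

2

(a) 3-1-3 → violates
(b) 4-3-3 → obeys
(c) 1-3-1 → violates
(d) 1-1-1 → obeys
(e) 3-2-3 → violates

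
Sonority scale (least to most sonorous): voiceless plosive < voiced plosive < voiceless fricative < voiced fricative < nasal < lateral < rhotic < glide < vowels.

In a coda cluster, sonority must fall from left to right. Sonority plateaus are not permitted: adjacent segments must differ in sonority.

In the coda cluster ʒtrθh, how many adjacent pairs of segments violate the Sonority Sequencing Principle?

2

/ʒ/ is a voiced fricative (sonority 4).
/t/ is a voiceless plosive (sonority 1).
/r/ is a rhotic (sonority 7).
/θ/ is a voiceless fricative (sonority 3).
/h/ is a voiceless fricative (sonority 3).
/ʒ/→/t/: 4→1 (falls) — ok.
/t/→/r/: 1→7 (does not fall) — violation.
/r/→/θ/: 7→3 (falls) — ok.
/θ/→/h/: 3→3 (plateau) — violation.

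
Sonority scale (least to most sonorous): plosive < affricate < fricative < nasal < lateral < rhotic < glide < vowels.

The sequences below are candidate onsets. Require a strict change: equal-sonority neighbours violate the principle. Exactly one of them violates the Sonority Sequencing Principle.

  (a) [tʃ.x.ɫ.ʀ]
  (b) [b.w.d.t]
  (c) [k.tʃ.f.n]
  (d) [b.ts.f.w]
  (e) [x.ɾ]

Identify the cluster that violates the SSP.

(a) 2-3-5-6 → obeys
(b) 1-7-1-1 → violates
(c) 1-2-3-4 → obeys
(d) 1-2-3-7 → obeys
(e) 3-6 → obeys

b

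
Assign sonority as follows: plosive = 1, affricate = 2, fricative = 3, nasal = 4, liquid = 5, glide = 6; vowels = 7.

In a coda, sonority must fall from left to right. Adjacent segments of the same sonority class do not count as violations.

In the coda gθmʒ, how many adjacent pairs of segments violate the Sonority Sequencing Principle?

/g/ is a plosive (sonority 1).
/θ/ is a fricative (sonority 3).
/m/ is a nasal (sonority 4).
/ʒ/ is a fricative (sonority 3).
/g/→/θ/: 1→3 (does not fall) — violation.
/θ/→/m/: 3→4 (does not fall) — violation.
/m/→/ʒ/: 4→3 (falls) — ok.

2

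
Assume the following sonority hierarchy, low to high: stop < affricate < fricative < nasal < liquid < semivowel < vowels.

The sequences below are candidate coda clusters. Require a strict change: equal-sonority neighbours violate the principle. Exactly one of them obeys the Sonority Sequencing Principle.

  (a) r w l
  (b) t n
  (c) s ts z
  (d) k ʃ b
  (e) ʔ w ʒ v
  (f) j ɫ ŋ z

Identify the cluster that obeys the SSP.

(a) sonority 5-6-5: ill-formed.
(b) sonority 1-4: ill-formed.
(c) sonority 3-2-3: ill-formed.
(d) sonority 1-3-1: ill-formed.
(e) sonority 1-6-3-3: ill-formed.
(f) sonority 6-5-4-3: well-formed.

f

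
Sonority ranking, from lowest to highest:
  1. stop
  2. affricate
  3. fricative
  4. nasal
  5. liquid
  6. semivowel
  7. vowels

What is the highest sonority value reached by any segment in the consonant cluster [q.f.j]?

6

/q/: stop = 1.
/f/: fricative = 3.
/j/: semivowel = 6.
The maximum is 6.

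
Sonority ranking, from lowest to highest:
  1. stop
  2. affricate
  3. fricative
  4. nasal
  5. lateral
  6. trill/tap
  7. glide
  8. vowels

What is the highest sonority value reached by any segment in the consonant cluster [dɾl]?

/d/ is a stop (sonority 1).
/ɾ/ is a trill/tap (sonority 6).
/l/ is a lateral (sonority 5).
The maximum is 6.

6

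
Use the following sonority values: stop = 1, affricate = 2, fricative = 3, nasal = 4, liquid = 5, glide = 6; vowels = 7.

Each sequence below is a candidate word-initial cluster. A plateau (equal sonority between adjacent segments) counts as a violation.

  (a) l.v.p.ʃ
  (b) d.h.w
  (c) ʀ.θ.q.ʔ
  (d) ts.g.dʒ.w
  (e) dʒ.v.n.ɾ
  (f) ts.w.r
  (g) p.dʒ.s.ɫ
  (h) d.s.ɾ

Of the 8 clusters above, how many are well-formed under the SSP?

(a) l.v.p.ʃ: profile 5-3-1-3 — violates.
(b) d.h.w: profile 1-3-6 — obeys.
(c) ʀ.θ.q.ʔ: profile 5-3-1-1 — violates.
(d) ts.g.dʒ.w: profile 2-1-2-6 — violates.
(e) dʒ.v.n.ɾ: profile 2-3-4-5 — obeys.
(f) ts.w.r: profile 2-6-5 — violates.
(g) p.dʒ.s.ɫ: profile 1-2-3-5 — obeys.
(h) d.s.ɾ: profile 1-3-5 — obeys.

4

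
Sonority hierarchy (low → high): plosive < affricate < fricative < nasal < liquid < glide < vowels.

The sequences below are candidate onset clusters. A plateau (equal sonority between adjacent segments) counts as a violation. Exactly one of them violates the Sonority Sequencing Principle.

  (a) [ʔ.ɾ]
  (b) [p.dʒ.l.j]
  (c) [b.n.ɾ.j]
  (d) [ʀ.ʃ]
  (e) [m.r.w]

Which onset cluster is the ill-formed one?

(a) sonority 1-5: well-formed.
(b) sonority 1-2-5-6: well-formed.
(c) sonority 1-4-5-6: well-formed.
(d) sonority 5-3: ill-formed.
(e) sonority 4-5-6: well-formed.

d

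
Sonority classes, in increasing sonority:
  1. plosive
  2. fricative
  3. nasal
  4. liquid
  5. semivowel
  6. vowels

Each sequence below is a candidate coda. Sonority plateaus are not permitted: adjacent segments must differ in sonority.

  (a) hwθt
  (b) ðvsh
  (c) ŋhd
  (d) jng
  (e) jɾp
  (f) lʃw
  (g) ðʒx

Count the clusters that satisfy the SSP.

(a) 2-5-2-1 → violates
(b) 2-2-2-2 → violates
(c) 3-2-1 → obeys
(d) 5-3-1 → obeys
(e) 5-4-1 → obeys
(f) 4-2-5 → violates
(g) 2-2-2 → violates

3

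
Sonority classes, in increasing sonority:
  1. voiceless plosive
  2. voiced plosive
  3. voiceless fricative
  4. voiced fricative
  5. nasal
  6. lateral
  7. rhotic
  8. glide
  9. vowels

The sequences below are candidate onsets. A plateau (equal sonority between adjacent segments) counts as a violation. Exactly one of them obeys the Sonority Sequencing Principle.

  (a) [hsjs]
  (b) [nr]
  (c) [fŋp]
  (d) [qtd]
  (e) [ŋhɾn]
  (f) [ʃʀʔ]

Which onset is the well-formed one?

b

(a) [hsjs]: profile 3-3-8-3 — violates.
(b) [nr]: profile 5-7 — obeys.
(c) [fŋp]: profile 3-5-1 — violates.
(d) [qtd]: profile 1-1-2 — violates.
(e) [ŋhɾn]: profile 5-3-7-5 — violates.
(f) [ʃʀʔ]: profile 3-7-1 — violates.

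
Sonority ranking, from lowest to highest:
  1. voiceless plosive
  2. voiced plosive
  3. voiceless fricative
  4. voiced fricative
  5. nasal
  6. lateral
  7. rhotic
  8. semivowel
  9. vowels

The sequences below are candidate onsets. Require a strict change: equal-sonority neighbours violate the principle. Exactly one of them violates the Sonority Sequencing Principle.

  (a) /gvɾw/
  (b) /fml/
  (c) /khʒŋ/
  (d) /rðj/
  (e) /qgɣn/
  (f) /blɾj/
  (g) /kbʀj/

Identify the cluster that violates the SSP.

d

(a) /gvɾw/: profile 2-4-7-8 — obeys.
(b) /fml/: profile 3-5-6 — obeys.
(c) /khʒŋ/: profile 1-3-4-5 — obeys.
(d) /rðj/: profile 7-4-8 — violates.
(e) /qgɣn/: profile 1-2-4-5 — obeys.
(f) /blɾj/: profile 2-6-7-8 — obeys.
(g) /kbʀj/: profile 1-2-7-8 — obeys.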